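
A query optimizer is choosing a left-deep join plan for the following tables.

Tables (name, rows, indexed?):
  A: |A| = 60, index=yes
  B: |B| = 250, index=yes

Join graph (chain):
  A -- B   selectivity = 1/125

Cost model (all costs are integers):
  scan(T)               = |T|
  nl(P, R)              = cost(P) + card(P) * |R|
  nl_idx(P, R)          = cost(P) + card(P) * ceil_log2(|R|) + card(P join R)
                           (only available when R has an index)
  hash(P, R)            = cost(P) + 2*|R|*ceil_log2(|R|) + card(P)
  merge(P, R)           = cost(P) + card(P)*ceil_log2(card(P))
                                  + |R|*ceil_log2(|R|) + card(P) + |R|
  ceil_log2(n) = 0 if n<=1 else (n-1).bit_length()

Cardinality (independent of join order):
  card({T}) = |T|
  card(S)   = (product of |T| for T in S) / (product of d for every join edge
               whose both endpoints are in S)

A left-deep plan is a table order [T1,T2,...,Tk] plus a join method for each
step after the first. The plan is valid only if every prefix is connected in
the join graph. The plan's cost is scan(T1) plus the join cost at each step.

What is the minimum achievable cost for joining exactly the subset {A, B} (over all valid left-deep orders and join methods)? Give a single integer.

Selinger DP over subsets of {A,B}:
  {A}: scan cost=60, card=60
  {B}: scan cost=250, card=250
  {AB}: card=120; try (B,nl_idx)→660, (A,hash)→1220, (A,nl_idx)→1870, (B,merge)→2730, (A,merge)→2920, (B,hash)→4120 …(+2); best=660 via (B,nl_idx)

660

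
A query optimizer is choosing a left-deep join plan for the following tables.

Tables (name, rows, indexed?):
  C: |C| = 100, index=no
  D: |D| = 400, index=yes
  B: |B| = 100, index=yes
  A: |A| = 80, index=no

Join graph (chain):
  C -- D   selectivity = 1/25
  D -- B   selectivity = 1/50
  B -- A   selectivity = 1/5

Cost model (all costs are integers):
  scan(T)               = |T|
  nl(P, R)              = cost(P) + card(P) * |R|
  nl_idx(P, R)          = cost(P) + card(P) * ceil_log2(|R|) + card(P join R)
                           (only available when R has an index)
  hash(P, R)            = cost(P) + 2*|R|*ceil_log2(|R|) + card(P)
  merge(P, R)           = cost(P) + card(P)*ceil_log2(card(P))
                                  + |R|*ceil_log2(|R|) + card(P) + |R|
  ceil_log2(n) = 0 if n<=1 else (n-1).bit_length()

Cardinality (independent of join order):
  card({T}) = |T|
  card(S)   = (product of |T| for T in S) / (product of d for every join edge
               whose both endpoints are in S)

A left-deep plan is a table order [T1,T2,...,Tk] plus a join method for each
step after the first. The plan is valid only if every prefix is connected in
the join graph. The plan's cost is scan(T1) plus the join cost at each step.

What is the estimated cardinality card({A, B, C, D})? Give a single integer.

51200

Tables in S: A(80), B(100), C(100), D(400)
Edges inside S: C-D(d=25), D-B(d=50), B-A(d=5)
numerator = 80 * 100 * 100 * 400 = 320000000
denominator = 25 * 50 * 5 = 6250
card(S) = 320000000 / 6250 = 51200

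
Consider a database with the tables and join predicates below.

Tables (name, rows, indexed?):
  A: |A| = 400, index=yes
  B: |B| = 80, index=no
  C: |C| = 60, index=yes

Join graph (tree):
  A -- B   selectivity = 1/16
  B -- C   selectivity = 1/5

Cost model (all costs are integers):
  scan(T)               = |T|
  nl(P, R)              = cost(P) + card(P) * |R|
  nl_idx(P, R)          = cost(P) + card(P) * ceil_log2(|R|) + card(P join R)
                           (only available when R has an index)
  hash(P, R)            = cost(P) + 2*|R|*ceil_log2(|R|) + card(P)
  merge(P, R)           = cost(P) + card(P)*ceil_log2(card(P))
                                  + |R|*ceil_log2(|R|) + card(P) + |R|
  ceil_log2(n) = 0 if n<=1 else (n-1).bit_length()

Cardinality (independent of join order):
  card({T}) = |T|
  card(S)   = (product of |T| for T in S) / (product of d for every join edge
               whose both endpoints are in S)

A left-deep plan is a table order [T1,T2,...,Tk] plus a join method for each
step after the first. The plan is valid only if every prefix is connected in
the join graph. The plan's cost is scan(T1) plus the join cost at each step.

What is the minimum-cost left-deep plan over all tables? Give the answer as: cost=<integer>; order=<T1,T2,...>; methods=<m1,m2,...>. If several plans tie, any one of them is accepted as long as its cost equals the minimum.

Selinger DP (subsets sized 1..n):
  {A}: scan cost=400, card=400
  {B}: scan cost=80, card=80
  {C}: scan cost=60, card=60
  {AB}: card=2000; try (B,hash)→1920, (A,nl_idx)→2800, (A,merge)→4720, (B,merge)→5040, (A,hash)→7360, (A,nl)→32080 …(+1); best=1920 via (B,hash)
  {BC}: card=960; try (C,hash)→880, (B,merge)→1120, (C,merge)→1140, (B,hash)→1240, (C,nl_idx)→1520, (B,nl)→4860 …(+1); best=880 via (C,hash)
  {ABC}: card=24000; try (C,hash)→4640, (A,hash)→9040, (A,merge)→15440, (C,merge)→26340, (A,nl_idx)→33520, (C,nl_idx)→37920 …(+2); best=4640 via (C,hash)

cost=4640; order=A,B,C; methods=hash,hash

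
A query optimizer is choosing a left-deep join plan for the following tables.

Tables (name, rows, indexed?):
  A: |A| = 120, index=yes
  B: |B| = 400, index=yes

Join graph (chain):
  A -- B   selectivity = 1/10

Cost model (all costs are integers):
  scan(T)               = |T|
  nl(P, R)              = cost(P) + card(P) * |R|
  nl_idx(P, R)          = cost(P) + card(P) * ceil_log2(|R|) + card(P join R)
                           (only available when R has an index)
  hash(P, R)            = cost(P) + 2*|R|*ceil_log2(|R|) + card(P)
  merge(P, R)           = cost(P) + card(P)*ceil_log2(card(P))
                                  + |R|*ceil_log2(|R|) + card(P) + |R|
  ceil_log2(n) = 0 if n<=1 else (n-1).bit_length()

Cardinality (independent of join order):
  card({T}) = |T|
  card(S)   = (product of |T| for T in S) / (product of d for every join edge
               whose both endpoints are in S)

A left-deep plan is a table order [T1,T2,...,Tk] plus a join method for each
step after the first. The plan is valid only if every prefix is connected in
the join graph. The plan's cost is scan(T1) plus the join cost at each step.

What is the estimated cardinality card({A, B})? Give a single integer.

4800

Tables in S: A(120), B(400)
Edges inside S: A-B(d=10)
numerator = 120 * 400 = 48000
denominator = 10 = 10
card(S) = 48000 / 10 = 4800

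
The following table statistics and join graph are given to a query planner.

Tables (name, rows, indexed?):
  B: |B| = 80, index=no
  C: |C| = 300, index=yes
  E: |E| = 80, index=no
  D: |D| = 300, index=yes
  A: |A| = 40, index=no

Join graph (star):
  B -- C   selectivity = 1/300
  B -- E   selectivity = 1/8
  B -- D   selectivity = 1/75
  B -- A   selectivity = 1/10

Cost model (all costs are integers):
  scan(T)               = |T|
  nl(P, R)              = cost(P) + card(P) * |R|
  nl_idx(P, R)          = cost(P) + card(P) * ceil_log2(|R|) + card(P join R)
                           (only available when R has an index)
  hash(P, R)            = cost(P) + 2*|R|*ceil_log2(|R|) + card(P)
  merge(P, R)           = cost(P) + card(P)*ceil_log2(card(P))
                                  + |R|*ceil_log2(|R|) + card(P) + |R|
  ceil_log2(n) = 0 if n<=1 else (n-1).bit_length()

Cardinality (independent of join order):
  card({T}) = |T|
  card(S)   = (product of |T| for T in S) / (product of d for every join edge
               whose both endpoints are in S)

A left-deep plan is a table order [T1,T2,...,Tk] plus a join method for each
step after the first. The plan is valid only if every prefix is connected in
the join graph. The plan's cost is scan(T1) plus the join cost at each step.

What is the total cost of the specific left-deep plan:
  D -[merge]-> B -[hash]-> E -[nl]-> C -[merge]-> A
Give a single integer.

step 1: scan D: cost=300, card=300
step 2: join B via merge
    card(P join B) = 300*80/(75) = 320
    cost = 300 + 300*9 + 80*7 + 300 + 80 = 3940
step 3: join E via hash
    card(P join E) = 320*80/(8) = 3200
    cost = 3940 + 2*80*7 + 320 = 5380
step 4: join C via nl
    card(P join C) = 3200*300/(300) = 3200
    cost = 5380 + 3200*300 = 965380
step 5: join A via merge
    card(P join A) = 3200*40/(10) = 12800
    cost = 965380 + 3200*12 + 40*6 + 3200 + 40 = 1007260

1007260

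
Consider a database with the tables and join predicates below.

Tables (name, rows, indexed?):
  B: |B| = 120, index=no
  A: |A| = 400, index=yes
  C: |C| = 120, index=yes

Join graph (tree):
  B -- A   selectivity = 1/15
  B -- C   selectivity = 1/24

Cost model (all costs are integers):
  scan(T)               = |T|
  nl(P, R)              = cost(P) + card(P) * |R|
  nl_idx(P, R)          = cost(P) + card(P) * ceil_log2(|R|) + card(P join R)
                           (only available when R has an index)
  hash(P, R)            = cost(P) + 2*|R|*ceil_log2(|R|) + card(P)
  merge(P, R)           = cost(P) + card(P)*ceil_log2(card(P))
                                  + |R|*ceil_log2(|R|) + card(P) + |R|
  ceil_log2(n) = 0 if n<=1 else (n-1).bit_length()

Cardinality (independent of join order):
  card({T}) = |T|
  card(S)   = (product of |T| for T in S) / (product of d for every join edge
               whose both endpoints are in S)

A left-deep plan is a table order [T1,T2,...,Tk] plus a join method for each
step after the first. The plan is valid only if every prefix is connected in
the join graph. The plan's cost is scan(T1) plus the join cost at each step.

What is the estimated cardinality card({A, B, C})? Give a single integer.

Tables in S: A(400), B(120), C(120)
Edges inside S: B-A(d=15), B-C(d=24)
numerator = 400 * 120 * 120 = 5760000
denominator = 15 * 24 = 360
card(S) = 5760000 / 360 = 16000

16000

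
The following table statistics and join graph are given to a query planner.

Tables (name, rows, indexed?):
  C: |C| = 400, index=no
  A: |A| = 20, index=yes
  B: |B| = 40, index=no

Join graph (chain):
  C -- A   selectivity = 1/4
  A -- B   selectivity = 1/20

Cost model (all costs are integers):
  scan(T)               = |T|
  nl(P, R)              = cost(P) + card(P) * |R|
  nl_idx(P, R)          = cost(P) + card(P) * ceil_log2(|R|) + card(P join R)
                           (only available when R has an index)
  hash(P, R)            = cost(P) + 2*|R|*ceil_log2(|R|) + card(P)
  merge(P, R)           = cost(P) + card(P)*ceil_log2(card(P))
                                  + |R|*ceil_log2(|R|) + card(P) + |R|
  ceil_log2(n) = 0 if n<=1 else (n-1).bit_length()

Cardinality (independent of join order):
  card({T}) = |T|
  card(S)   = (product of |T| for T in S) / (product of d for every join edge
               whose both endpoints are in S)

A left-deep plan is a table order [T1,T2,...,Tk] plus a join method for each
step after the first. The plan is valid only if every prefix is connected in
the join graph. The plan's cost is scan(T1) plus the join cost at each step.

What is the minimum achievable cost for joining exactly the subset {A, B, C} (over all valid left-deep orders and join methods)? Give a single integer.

Selinger DP over subsets of {A,B,C}:
  {C}: scan cost=400, card=400
  {A}: scan cost=20, card=20
  {B}: scan cost=40, card=40
  {AC}: card=2000; try (A,hash)→1000, (C,merge)→4140, (A,nl_idx)→4400, (A,merge)→4520, (C,hash)→7240, (C,nl)→8020 …(+1); best=1000 via (A,hash)
  {AB}: card=40; try (A,hash)→280, (A,nl_idx)→280, (B,merge)→420, (A,merge)→440, (B,hash)→520, (B,nl)→820 …(+1); best=280 via (A,hash)
  {ABC}: card=4000; try (B,hash)→3480, (C,merge)→4560, (C,hash)→7520, (C,nl)→16280, (B,merge)→25280, (B,nl)→81000; best=3480 via (B,hash)

3480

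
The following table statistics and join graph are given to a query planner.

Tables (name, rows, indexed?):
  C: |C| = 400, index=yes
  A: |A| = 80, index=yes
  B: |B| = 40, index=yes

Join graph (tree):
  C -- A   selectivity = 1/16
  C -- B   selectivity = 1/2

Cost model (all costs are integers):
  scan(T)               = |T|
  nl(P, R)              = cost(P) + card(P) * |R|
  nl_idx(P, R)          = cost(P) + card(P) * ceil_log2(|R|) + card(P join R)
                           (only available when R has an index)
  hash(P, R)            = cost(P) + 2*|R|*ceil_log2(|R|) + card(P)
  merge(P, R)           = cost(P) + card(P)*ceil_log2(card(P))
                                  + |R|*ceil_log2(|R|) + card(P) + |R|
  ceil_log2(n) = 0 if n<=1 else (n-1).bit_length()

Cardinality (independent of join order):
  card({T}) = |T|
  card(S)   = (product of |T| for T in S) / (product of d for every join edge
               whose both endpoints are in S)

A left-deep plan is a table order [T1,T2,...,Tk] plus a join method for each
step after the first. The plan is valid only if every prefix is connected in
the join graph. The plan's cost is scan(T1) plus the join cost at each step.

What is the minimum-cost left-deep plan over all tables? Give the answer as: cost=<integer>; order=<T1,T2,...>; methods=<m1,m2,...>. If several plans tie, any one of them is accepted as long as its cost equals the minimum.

cost=4400; order=C,A,B; methods=hash,hash

Selinger DP (subsets sized 1..n):
  {C}: scan cost=400, card=400
  {A}: scan cost=80, card=80
  {B}: scan cost=40, card=40
  {AC}: card=2000; try (A,hash)→1920, (C,nl_idx)→2800, (C,merge)→4720, (A,merge)→5040, (A,nl_idx)→5200, (C,hash)→7360 …(+2); best=1920 via (A,hash)
  {BC}: card=8000; try (B,hash)→1280, (C,merge)→4320, (B,merge)→4680, (C,hash)→7280, (C,nl_idx)→8400, (B,nl_idx)→10800 …(+2); best=1280 via (B,hash)
  {ABC}: card=40000; try (B,hash)→4400, (A,hash)→10400, (B,merge)→26200, (B,nl_idx)→53920, (B,nl)→81920, (A,nl_idx)→97280 …(+2); best=4400 via (B,hash)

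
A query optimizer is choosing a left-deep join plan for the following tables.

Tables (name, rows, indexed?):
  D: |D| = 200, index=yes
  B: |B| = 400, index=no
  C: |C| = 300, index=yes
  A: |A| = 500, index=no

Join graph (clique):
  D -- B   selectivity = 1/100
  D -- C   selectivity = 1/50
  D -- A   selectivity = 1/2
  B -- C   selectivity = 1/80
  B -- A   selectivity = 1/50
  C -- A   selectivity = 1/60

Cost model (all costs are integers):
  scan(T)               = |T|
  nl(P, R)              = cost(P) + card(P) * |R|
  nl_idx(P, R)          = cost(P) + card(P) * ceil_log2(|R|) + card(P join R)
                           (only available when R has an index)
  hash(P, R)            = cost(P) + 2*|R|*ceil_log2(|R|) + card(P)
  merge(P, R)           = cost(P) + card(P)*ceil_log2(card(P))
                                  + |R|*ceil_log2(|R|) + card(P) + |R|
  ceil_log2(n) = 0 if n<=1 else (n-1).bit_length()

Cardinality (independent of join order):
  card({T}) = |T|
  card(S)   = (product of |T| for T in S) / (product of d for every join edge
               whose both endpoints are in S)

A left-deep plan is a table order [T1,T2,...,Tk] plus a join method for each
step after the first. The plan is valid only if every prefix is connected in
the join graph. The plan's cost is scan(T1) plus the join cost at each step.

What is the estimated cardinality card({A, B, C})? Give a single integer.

250

Tables in S: A(500), B(400), C(300)
Edges inside S: B-C(d=80), B-A(d=50), C-A(d=60)
numerator = 500 * 400 * 300 = 60000000
denominator = 80 * 50 * 60 = 240000
card(S) = 60000000 / 240000 = 250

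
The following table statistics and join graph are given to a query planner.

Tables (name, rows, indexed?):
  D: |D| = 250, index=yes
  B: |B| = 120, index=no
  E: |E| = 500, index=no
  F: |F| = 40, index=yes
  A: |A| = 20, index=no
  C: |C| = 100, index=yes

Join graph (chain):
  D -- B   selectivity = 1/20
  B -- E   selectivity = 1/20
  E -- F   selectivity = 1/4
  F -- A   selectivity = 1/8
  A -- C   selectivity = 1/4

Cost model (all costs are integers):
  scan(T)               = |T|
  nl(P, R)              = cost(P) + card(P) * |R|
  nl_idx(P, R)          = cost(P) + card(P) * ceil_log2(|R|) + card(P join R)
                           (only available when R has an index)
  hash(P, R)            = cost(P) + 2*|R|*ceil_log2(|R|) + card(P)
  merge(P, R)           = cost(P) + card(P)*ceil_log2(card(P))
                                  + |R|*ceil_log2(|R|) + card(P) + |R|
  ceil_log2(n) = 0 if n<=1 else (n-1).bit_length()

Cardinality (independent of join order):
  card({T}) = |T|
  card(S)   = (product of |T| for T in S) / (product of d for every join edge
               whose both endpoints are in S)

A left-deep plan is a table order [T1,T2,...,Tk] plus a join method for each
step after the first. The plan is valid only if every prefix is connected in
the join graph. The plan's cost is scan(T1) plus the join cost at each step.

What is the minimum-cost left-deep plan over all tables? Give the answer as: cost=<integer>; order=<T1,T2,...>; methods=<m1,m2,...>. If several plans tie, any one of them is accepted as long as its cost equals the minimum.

Selinger DP (subsets sized 1..n):
  {D}: scan cost=250, card=250
  {B}: scan cost=120, card=120
  {E}: scan cost=500, card=500
  {F}: scan cost=40, card=40
  {A}: scan cost=20, card=20
  {C}: scan cost=100, card=100
  {BD}: card=1500; try (B,hash)→2180, (D,nl_idx)→2580, (D,merge)→3330, (B,merge)→3460, (D,hash)→4240, (D,nl)→30120 …(+1); best=2180 via (B,hash)
  {BE}: card=3000; try (B,hash)→2680, (E,merge)→6080, (B,merge)→6460, (E,hash)→9240, (E,nl)→60120, (B,nl)→60500; best=2680 via (B,hash)
  {EF}: card=5000; try (F,hash)→1480, (E,merge)→5320, (F,merge)→5780, (F,nl_idx)→8500, (E,hash)→9080, (E,nl)→20040 …(+1); best=1480 via (F,hash)
  {AF}: card=100; try (F,nl_idx)→240, (A,hash)→280, (F,merge)→420, (A,merge)→440, (F,hash)→520, (F,nl)→820 …(+1); best=240 via (F,nl_idx)
  {AC}: card=500; try (A,hash)→400, (C,nl_idx)→660, (C,merge)→940, (A,merge)→1020, (C,hash)→1440, (C,nl)→2020 …(+1); best=400 via (A,hash)
  {BDE}: card=37500; try (D,hash)→9680, (E,hash)→12680, (E,merge)→25180, (D,merge)→43930, (D,nl_idx)→64180, (E,nl)→752180 …(+1); best=9680 via (D,hash)
  {BEF}: card=30000; try (F,hash)→6160, (B,hash)→8160, (F,merge)→41960, (F,nl_idx)→50680, (B,merge)→72440, (F,nl)→122680 …(+1); best=6160 via (F,hash)
  {AEF}: card=12500; try (E,merge)→6040, (A,hash)→6680, (E,hash)→9340, (E,nl)→50240, (A,merge)→71600, (A,nl)→101480; best=6040 via (E,merge)
  {ACF}: card=2500; try (F,hash)→1380, (C,hash)→1740, (C,merge)→1840, (C,nl_idx)→3440, (F,merge)→5680, (F,nl_idx)→5900 …(+2); best=1380 via (F,hash)
  {BDEF}: card=375000; try (D,hash)→40160, (F,hash)→47660, (D,merge)→488410, (F,nl_idx)→609680, (D,nl_idx)→621160, (F,merge)→647460 …(+2); best=40160 via (D,hash)
  {ABEF}: card=75000; try (B,hash)→20220, (A,hash)→36360, (B,merge)→194500, (A,merge)→486280, (A,nl)→606160, (B,nl)→1506040; best=20220 via (B,hash)
  {ACEF}: card=312500; try (E,hash)→12880, (C,hash)→19940, (E,merge)→38880, (C,merge)→194340, (C,nl_idx)→406040, (E,nl)→1251380 …(+1); best=12880 via (E,hash)
  {ABDEF}: card=937500; try (D,hash)→99220, (A,hash)→415360, (D,merge)→1372470, (D,nl_idx)→1557720, (A,nl)→7540160, (A,merge)→7540280 …(+1); best=99220 via (D,hash)
  {ABCEF}: card=1875000; try (C,hash)→96620, (B,hash)→327060, (C,merge)→1371020, (C,nl_idx)→2420220, (B,merge)→6263840, (C,nl)→7520220 …(+1); best=96620 via (C,hash)
  {ABCDEF}: card=23437500; try (C,hash)→1038120, (D,hash)→1975620, (C,merge)→19787520, (C,nl_idx)→30099220, (D,nl_idx)→38534120, (D,merge)→41348870 …(+2); best=1038120 via (C,hash)

cost=1038120; order=A,F,E,B,D,C; methods=nl_idx,merge,hash,hash,hash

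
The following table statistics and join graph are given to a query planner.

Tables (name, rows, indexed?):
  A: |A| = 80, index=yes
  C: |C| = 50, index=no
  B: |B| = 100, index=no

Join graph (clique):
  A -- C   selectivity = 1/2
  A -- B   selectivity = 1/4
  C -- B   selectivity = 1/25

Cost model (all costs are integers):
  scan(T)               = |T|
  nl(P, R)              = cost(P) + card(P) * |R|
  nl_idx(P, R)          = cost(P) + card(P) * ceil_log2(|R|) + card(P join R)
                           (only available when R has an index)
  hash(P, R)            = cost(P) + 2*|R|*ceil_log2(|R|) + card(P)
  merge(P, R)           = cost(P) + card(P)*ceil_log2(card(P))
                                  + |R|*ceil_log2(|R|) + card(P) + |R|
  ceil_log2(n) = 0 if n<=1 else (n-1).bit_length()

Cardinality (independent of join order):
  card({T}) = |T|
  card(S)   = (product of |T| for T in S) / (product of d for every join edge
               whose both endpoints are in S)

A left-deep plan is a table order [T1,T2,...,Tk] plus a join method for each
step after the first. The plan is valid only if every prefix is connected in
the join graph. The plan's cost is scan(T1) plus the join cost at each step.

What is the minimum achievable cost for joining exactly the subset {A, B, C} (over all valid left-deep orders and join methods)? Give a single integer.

2120

Selinger DP over subsets of {A,B,C}:
  {A}: scan cost=80, card=80
  {C}: scan cost=50, card=50
  {B}: scan cost=100, card=100
  {AC}: card=2000; try (C,hash)→760, (A,merge)→1040, (C,merge)→1070, (A,hash)→1220, (A,nl_idx)→2400, (A,nl)→4050 …(+1); best=760 via (C,hash)
  {AB}: card=2000; try (A,hash)→1320, (B,merge)→1520, (A,merge)→1540, (B,hash)→1560, (A,nl_idx)→2800, (B,nl)→8080 …(+1); best=1320 via (A,hash)
  {BC}: card=200; try (C,hash)→800, (B,merge)→1200, (C,merge)→1250, (B,hash)→1500, (B,nl)→5050, (C,nl)→5100; best=800 via (C,hash)
  {ABC}: card=2000; try (A,hash)→2120, (A,merge)→3240, (C,hash)→3920, (B,hash)→4160, (A,nl_idx)→4200, (A,nl)→16800 …(+4); best=2120 via (A,hash)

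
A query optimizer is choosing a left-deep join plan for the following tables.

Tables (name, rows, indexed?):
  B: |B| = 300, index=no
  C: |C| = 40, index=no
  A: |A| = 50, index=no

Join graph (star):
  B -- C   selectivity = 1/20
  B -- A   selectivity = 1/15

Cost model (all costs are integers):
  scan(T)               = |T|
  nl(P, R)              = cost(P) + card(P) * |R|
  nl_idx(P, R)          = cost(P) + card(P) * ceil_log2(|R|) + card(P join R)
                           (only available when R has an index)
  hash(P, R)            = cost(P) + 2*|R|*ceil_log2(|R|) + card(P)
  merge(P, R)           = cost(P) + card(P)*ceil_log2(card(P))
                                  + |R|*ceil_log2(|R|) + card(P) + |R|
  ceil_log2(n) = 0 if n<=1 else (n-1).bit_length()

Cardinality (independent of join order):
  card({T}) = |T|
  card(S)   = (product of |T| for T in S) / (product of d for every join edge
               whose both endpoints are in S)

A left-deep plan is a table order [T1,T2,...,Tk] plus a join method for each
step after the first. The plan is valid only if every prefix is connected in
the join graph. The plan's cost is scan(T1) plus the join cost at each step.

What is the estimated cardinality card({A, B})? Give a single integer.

Tables in S: A(50), B(300)
Edges inside S: B-A(d=15)
numerator = 50 * 300 = 15000
denominator = 15 = 15
card(S) = 15000 / 15 = 1000

1000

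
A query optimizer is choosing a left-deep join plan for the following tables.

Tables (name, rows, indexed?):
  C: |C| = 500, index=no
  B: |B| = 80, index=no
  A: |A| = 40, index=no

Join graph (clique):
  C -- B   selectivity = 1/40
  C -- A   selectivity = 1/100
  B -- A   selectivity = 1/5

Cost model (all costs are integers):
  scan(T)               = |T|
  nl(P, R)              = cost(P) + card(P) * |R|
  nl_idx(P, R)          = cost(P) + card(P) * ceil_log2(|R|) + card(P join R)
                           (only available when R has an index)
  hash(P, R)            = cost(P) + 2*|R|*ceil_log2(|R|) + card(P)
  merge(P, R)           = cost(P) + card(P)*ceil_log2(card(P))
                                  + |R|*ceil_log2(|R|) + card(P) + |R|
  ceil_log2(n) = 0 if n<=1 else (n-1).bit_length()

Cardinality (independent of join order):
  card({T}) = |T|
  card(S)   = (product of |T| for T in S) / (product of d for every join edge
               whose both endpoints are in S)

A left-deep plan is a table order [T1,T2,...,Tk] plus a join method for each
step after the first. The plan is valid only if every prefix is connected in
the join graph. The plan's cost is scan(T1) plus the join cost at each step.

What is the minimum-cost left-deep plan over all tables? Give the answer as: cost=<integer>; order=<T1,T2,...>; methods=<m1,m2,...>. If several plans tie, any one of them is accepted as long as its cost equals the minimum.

cost=2800; order=C,A,B; methods=hash,hash

Selinger DP (subsets sized 1..n):
  {C}: scan cost=500, card=500
  {B}: scan cost=80, card=80
  {A}: scan cost=40, card=40
  {BC}: card=1000; try (B,hash)→2120, (C,merge)→5720, (B,merge)→6140, (C,hash)→9160, (C,nl)→40080, (B,nl)→40500; best=2120 via (B,hash)
  {AC}: card=200; try (A,hash)→1480, (C,merge)→5320, (A,merge)→5780, (C,hash)→9080, (C,nl)→20040, (A,nl)→20500; best=1480 via (A,hash)
  {AB}: card=640; try (A,hash)→640, (B,merge)→960, (A,merge)→1000, (B,hash)→1200, (B,nl)→3240, (A,nl)→3280; best=640 via (A,hash)
  {ABC}: card=80; try (B,hash)→2800, (A,hash)→3600, (B,merge)→3920, (C,hash)→10280, (C,merge)→12680, (A,merge)→13400 …(+3); best=2800 via (B,hash)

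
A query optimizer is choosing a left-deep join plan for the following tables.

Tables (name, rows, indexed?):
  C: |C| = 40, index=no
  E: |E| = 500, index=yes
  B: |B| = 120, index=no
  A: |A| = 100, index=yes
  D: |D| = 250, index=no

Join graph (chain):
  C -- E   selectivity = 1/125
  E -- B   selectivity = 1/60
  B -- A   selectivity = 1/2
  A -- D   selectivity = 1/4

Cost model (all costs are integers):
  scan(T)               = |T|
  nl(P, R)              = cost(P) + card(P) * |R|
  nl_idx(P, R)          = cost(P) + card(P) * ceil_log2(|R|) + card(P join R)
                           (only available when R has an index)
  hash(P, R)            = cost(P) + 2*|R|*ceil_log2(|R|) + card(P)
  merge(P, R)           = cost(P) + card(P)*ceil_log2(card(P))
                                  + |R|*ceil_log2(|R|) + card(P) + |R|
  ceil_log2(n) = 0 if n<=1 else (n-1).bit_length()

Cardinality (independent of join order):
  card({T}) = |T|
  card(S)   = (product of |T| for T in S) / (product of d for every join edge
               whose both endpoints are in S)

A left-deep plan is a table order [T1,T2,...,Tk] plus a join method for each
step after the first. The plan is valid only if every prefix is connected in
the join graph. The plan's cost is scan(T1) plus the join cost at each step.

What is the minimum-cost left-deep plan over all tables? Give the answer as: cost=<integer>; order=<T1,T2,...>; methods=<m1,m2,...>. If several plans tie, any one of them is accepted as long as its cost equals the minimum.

cost=24120; order=C,E,B,A,D; methods=nl_idx,hash,hash,hash

Selinger DP (subsets sized 1..n):
  {C}: scan cost=40, card=40
  {E}: scan cost=500, card=500
  {B}: scan cost=120, card=120
  {A}: scan cost=100, card=100
  {D}: scan cost=250, card=250
  {CE}: card=160; try (E,nl_idx)→560, (C,hash)→1480, (E,merge)→5320, (C,merge)→5780, (E,hash)→9080, (E,nl)→20040 …(+1); best=560 via (E,nl_idx)
  {BE}: card=1000; try (E,nl_idx)→2200, (B,hash)→2680, (E,merge)→6080, (B,merge)→6460, (E,hash)→9240, (E,nl)→60120 …(+1); best=2200 via (E,nl_idx)
  {AB}: card=6000; try (A,hash)→1640, (B,merge)→1860, (B,hash)→1880, (A,merge)→1880, (A,nl_idx)→6960, (B,nl)→12100 …(+1); best=1640 via (A,hash)
  {AD}: card=6250; try (A,hash)→1900, (D,merge)→3150, (A,merge)→3300, (D,hash)→4200, (A,nl_idx)→8250, (D,nl)→25100 …(+1); best=1900 via (A,hash)
  {BCE}: card=320; try (B,hash)→2400, (B,merge)→2960, (C,hash)→3680, (C,merge)→13480, (B,nl)→19760, (C,nl)→42200; best=2400 via (B,hash)
  {ABE}: card=50000; try (A,hash)→4600, (A,merge)→14000, (E,hash)→16640, (A,nl_idx)→59200, (E,merge)→90640, (A,nl)→102200 …(+2); best=4600 via (A,hash)
  {ABD}: card=375000; try (B,hash)→9830, (D,hash)→11640, (D,merge)→87890, (B,merge)→90360, (B,nl)→751900, (D,nl)→1501640; best=9830 via (B,hash)
  {ABCE}: card=16000; try (A,hash)→4120, (A,merge)→6400, (A,nl_idx)→20640, (A,nl)→34400, (C,hash)→55080, (C,merge)→854880 …(+1); best=4120 via (A,hash)
  {ABDE}: card=3125000; try (D,hash)→58600, (E,hash)→393830, (D,merge)→856850, (E,nl_idx)→6509830, (E,merge)→7514830, (D,nl)→12504600 …(+1); best=58600 via (D,hash)
  {ABCDE}: card=1000000; try (D,hash)→24120, (D,merge)→246370, (C,hash)→3184080, (D,nl)→4004120, (C,merge)→71933880, (C,nl)→125058600; best=24120 via (D,hash)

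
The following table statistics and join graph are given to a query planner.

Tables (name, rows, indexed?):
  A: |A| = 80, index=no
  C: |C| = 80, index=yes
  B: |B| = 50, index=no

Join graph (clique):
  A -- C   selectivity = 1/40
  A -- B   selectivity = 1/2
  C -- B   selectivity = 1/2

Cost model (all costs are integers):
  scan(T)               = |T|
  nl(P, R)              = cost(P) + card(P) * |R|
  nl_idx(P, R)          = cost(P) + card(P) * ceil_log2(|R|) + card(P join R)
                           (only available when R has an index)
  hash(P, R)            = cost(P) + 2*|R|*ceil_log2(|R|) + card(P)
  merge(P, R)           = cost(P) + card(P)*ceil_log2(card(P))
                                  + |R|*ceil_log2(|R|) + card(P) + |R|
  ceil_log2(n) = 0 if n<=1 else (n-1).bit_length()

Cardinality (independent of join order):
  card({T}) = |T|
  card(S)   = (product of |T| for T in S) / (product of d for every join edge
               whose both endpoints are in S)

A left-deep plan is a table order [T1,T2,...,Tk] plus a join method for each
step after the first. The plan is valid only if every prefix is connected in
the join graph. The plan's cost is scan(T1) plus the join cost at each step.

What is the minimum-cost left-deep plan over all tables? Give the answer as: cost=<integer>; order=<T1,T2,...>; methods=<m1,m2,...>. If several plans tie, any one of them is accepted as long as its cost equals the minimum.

Selinger DP (subsets sized 1..n):
  {A}: scan cost=80, card=80
  {C}: scan cost=80, card=80
  {B}: scan cost=50, card=50
  {AC}: card=160; try (C,nl_idx)→800, (C,hash)→1280, (A,hash)→1280, (C,merge)→1360, (A,merge)→1360, (C,nl)→6480 …(+1); best=800 via (C,nl_idx)
  {AB}: card=2000; try (B,hash)→760, (A,merge)→1040, (B,merge)→1070, (A,hash)→1220, (A,nl)→4050, (B,nl)→4080; best=760 via (B,hash)
  {BC}: card=2000; try (B,hash)→760, (C,merge)→1040, (B,merge)→1070, (C,hash)→1220, (C,nl_idx)→2400, (C,nl)→4050 …(+1); best=760 via (B,hash)
  {ABC}: card=2000; try (B,hash)→1560, (B,merge)→2590, (C,hash)→3880, (A,hash)→3880, (B,nl)→8800, (C,nl_idx)→16760 …(+4); best=1560 via (B,hash)

cost=1560; order=A,C,B; methods=nl_idx,hash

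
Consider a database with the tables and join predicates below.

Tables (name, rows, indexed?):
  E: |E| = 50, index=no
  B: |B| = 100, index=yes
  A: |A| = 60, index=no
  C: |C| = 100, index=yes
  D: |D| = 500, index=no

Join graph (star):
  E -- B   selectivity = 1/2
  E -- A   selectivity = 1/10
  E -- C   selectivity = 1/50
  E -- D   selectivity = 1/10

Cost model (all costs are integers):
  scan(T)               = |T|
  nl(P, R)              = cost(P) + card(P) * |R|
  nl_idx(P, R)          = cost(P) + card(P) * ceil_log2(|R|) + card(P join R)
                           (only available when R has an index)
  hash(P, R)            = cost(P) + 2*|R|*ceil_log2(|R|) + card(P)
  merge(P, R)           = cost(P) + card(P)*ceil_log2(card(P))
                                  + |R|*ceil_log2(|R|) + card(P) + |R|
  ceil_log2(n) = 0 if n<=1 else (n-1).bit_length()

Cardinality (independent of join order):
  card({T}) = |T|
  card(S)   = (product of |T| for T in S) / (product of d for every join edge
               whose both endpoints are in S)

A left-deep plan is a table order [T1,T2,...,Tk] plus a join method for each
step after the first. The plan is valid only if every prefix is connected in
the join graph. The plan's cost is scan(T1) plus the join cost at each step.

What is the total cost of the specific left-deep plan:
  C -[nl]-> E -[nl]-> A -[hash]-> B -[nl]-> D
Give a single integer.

15013100

step 1: scan C: cost=100, card=100
step 2: join E via nl
    card(P join E) = 100*50/(50) = 100
    cost = 100 + 100*50 = 5100
step 3: join A via nl
    card(P join A) = 100*60/(10) = 600
    cost = 5100 + 100*60 = 11100
step 4: join B via hash
    card(P join B) = 600*100/(2) = 30000
    cost = 11100 + 2*100*7 + 600 = 13100
step 5: join D via nl
    card(P join D) = 30000*500/(10) = 1500000
    cost = 13100 + 30000*500 = 15013100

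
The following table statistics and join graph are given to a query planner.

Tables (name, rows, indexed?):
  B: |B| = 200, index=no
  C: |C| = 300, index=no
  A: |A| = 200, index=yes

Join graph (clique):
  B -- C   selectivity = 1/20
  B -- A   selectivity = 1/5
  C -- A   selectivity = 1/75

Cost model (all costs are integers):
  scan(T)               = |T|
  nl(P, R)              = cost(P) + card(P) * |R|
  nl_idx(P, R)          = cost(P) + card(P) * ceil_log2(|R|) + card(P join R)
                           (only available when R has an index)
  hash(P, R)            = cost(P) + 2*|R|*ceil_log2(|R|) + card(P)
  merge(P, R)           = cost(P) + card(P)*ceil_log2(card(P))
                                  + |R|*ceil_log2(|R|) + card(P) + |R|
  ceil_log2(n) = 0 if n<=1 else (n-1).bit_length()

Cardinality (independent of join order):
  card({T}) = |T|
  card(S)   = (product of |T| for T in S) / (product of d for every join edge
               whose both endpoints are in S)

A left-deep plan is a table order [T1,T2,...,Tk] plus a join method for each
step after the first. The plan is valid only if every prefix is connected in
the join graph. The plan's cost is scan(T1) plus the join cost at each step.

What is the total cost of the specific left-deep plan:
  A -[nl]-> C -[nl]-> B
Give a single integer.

step 1: scan A: cost=200, card=200
step 2: join C via nl
    card(P join C) = 200*300/(75) = 800
    cost = 200 + 200*300 = 60200
step 3: join B via nl
    card(P join B) = 800*200/(20*5) = 1600
    cost = 60200 + 800*200 = 220200

220200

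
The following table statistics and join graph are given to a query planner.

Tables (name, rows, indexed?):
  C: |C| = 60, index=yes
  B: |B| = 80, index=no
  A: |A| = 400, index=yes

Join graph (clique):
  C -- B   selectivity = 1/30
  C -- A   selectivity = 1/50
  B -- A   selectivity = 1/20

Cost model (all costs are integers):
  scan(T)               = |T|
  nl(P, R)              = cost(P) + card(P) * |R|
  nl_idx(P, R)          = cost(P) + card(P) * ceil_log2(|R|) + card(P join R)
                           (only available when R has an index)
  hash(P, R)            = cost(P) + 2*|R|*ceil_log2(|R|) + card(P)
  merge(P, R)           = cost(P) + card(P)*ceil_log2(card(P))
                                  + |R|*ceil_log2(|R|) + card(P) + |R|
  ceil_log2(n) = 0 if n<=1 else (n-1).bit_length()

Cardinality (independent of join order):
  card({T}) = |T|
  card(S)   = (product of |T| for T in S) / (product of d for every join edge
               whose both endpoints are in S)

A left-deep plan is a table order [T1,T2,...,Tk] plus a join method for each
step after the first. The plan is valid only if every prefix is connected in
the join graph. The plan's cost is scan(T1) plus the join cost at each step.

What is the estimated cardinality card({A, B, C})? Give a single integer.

64

Tables in S: A(400), B(80), C(60)
Edges inside S: C-B(d=30), C-A(d=50), B-A(d=20)
numerator = 400 * 80 * 60 = 1920000
denominator = 30 * 50 * 20 = 30000
card(S) = 1920000 / 30000 = 64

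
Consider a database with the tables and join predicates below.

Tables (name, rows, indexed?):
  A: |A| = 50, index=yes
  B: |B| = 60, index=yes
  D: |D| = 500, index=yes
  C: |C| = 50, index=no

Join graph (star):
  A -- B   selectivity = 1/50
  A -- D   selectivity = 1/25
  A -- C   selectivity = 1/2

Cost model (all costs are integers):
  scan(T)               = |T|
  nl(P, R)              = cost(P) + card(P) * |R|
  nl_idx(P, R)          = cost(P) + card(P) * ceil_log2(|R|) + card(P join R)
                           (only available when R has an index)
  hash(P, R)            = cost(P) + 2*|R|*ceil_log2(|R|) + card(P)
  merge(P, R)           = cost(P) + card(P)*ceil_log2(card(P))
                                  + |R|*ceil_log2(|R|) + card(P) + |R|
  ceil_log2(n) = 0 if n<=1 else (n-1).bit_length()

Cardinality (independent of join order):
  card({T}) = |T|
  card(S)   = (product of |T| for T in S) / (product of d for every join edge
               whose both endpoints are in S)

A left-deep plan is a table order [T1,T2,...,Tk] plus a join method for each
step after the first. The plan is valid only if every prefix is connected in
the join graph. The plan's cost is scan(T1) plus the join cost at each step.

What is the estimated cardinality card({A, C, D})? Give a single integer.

25000

Tables in S: A(50), C(50), D(500)
Edges inside S: A-D(d=25), A-C(d=2)
numerator = 50 * 50 * 500 = 1250000
denominator = 25 * 2 = 50
card(S) = 1250000 / 50 = 25000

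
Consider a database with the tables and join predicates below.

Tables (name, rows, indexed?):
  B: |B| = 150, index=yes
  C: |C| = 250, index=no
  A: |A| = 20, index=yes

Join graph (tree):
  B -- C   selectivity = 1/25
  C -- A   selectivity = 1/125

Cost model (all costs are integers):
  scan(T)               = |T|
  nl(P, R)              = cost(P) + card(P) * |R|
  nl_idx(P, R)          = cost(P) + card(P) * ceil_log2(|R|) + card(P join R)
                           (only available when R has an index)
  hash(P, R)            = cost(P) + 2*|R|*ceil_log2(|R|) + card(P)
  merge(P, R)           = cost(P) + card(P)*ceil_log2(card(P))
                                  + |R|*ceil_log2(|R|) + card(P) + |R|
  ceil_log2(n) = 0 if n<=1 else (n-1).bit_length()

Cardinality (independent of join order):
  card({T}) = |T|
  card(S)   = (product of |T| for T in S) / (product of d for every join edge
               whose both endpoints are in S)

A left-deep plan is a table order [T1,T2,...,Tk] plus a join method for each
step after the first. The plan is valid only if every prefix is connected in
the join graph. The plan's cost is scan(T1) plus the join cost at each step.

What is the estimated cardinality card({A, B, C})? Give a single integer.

Tables in S: A(20), B(150), C(250)
Edges inside S: B-C(d=25), C-A(d=125)
numerator = 20 * 150 * 250 = 750000
denominator = 25 * 125 = 3125
card(S) = 750000 / 3125 = 240

240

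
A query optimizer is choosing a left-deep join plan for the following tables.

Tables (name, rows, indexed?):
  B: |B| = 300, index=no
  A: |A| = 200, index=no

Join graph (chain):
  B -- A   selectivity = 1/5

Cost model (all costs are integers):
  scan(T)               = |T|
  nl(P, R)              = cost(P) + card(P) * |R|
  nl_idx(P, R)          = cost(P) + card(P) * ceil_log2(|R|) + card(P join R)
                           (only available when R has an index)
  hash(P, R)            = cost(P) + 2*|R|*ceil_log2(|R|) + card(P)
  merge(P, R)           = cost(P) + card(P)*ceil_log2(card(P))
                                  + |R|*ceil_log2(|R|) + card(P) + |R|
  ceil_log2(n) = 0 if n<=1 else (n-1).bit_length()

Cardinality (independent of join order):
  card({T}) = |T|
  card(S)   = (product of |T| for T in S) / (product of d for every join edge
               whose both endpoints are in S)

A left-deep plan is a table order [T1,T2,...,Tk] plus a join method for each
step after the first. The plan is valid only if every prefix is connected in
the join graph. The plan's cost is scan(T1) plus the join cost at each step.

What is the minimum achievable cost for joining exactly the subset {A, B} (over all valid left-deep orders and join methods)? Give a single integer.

3800

Selinger DP over subsets of {A,B}:
  {B}: scan cost=300, card=300
  {A}: scan cost=200, card=200
  {AB}: card=12000; try (A,hash)→3800, (B,merge)→5000, (A,merge)→5100, (B,hash)→5800, (B,nl)→60200, (A,nl)→60300; best=3800 via (A,hash)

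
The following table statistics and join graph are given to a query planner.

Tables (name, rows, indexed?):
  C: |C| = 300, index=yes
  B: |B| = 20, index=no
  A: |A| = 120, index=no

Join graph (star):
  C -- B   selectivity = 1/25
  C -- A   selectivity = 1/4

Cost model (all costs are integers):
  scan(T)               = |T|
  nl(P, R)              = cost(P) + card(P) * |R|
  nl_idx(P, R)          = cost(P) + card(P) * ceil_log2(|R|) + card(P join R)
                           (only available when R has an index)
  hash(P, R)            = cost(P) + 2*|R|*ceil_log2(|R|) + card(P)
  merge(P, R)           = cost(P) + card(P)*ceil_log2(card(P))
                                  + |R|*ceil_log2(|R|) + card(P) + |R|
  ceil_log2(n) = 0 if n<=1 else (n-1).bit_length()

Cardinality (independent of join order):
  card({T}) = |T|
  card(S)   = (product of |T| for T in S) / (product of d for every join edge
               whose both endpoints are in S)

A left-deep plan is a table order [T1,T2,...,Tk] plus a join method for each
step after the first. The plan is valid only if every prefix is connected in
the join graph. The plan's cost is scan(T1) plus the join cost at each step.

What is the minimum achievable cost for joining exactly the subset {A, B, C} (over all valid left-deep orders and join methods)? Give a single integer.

2360

Selinger DP over subsets of {A,B,C}:
  {C}: scan cost=300, card=300
  {B}: scan cost=20, card=20
  {A}: scan cost=120, card=120
  {BC}: card=240; try (C,nl_idx)→440, (B,hash)→800, (C,merge)→3140, (B,merge)→3420, (C,hash)→5440, (C,nl)→6020 …(+1); best=440 via (C,nl_idx)
  {AC}: card=9000; try (A,hash)→2280, (C,merge)→4080, (A,merge)→4260, (C,hash)→5640, (C,nl_idx)→10200, (C,nl)→36120 …(+1); best=2280 via (A,hash)
  {ABC}: card=7200; try (A,hash)→2360, (A,merge)→3560, (B,hash)→11480, (A,nl)→29240, (B,merge)→137400, (B,nl)→182280; best=2360 via (A,hash)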